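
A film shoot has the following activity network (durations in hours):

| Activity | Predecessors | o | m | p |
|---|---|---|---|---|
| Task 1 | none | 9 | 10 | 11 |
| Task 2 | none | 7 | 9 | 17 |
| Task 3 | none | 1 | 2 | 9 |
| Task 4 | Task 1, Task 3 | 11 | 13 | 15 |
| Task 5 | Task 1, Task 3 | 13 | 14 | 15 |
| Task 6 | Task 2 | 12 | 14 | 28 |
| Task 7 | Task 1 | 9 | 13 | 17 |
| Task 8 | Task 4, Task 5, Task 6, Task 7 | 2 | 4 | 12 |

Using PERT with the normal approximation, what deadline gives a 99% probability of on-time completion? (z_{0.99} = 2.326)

te_Task 1 = (9 + 4·10 + 11)/6 = 60/6 = 10; σ²_Task 1 = ((11−9)/6)² = 0.111
te_Task 2 = (7 + 4·9 + 17)/6 = 60/6 = 10; σ²_Task 2 = ((17−7)/6)² = 2.778
te_Task 3 = (1 + 4·2 + 9)/6 = 18/6 = 3; σ²_Task 3 = ((9−1)/6)² = 1.778
te_Task 4 = (11 + 4·13 + 15)/6 = 78/6 = 13; σ²_Task 4 = ((15−11)/6)² = 0.444
te_Task 5 = (13 + 4·14 + 15)/6 = 84/6 = 14; σ²_Task 5 = ((15−13)/6)² = 0.111
te_Task 6 = (12 + 4·14 + 28)/6 = 96/6 = 16; σ²_Task 6 = ((28−12)/6)² = 7.111
te_Task 7 = (9 + 4·13 + 17)/6 = 78/6 = 13; σ²_Task 7 = ((17−9)/6)² = 1.778
te_Task 8 = (2 + 4·4 + 12)/6 = 30/6 = 5; σ²_Task 8 = ((12−2)/6)² = 2.778

Forward pass:
ES_Task 1 = 0; EF_Task 1 = 10
ES_Task 2 = 0; EF_Task 2 = 10
ES_Task 3 = 0; EF_Task 3 = 3
ES_Task 4 = max(EF_Task 1=10, EF_Task 3=3) = 10; EF_Task 4 = 10+13 = 23
ES_Task 5 = max(EF_Task 1=10, EF_Task 3=3) = 10; EF_Task 5 = 10+14 = 24
ES_Task 6 = 10; EF_Task 6 = 10+16 = 26
ES_Task 7 = 10; EF_Task 7 = 10+13 = 23
ES_Task 8 = max(EF_Task 4=23, EF_Task 5=24, EF_Task 6=26, EF_Task 7=23) = 26; EF_Task 8 = 26+5 = 31
Expected project duration μ = 31 hours. Critical path: Task 2 → Task 6 → Task 8.

Variance along critical path = 2.778 + 7.111 + 2.778 = 12.667; σ = 3.559 hours.
D = μ + z·σ = 31 + 2.326·3.559 = 39.3 hours

39.3 hours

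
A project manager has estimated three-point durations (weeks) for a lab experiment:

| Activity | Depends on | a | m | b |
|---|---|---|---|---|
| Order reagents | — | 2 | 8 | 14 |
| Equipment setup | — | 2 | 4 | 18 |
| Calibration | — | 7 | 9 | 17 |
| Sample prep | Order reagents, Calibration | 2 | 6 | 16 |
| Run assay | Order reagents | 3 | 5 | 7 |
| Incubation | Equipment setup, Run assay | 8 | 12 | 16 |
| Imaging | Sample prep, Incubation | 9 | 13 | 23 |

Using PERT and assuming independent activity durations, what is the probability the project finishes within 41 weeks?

0.721

te_Order reagents = (2 + 4·8 + 14)/6 = 48/6 = 8; σ²_Order reagents = ((14−2)/6)² = 4.000
te_Equipment setup = (2 + 4·4 + 18)/6 = 36/6 = 6; σ²_Equipment setup = ((18−2)/6)² = 7.111
te_Calibration = (7 + 4·9 + 17)/6 = 60/6 = 10; σ²_Calibration = ((17−7)/6)² = 2.778
te_Sample prep = (2 + 4·6 + 16)/6 = 42/6 = 7; σ²_Sample prep = ((16−2)/6)² = 5.444
te_Run assay = (3 + 4·5 + 7)/6 = 30/6 = 5; σ²_Run assay = ((7−3)/6)² = 0.444
te_Incubation = (8 + 4·12 + 16)/6 = 72/6 = 12; σ²_Incubation = ((16−8)/6)² = 1.778
te_Imaging = (9 + 4·13 + 23)/6 = 84/6 = 14; σ²_Imaging = ((23−9)/6)² = 5.444

Forward pass:
ES_Order reagents = 0; EF_Order reagents = 8
ES_Equipment setup = 0; EF_Equipment setup = 6
ES_Calibration = 0; EF_Calibration = 10
ES_Sample prep = max(EF_Order reagents=8, EF_Calibration=10) = 10; EF_Sample prep = 10+7 = 17
ES_Run assay = 8; EF_Run assay = 8+5 = 13
ES_Incubation = max(EF_Equipment setup=6, EF_Run assay=13) = 13; EF_Incubation = 13+12 = 25
ES_Imaging = max(EF_Sample prep=17, EF_Incubation=25) = 25; EF_Imaging = 25+14 = 39
Expected project duration μ = 39 weeks. Critical path: Order reagents → Run assay → Incubation → Imaging.

Variance along critical path = 4.000 + 0.444 + 1.778 + 5.444 = 11.667; σ = √11.667 = 3.416 weeks.
Z = (41 − 39) / 3.416 = 0.586
P(T ≤ 41) = Φ(0.586) ≈ 0.721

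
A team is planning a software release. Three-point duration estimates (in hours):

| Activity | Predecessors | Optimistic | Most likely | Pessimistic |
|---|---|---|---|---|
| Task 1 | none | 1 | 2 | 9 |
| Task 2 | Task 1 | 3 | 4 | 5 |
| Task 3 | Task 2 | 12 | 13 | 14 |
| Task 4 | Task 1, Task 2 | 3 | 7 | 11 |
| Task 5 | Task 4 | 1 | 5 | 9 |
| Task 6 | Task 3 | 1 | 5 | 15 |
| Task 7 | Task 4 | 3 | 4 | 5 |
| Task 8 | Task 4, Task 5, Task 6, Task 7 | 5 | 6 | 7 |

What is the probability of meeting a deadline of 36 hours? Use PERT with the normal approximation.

te_Task 1 = (1 + 4·2 + 9)/6 = 18/6 = 3; σ²_Task 1 = ((9−1)/6)² = 1.778
te_Task 2 = (3 + 4·4 + 5)/6 = 24/6 = 4; σ²_Task 2 = ((5−3)/6)² = 0.111
te_Task 3 = (12 + 4·13 + 14)/6 = 78/6 = 13; σ²_Task 3 = ((14−12)/6)² = 0.111
te_Task 4 = (3 + 4·7 + 11)/6 = 42/6 = 7; σ²_Task 4 = ((11−3)/6)² = 1.778
te_Task 5 = (1 + 4·5 + 9)/6 = 30/6 = 5; σ²_Task 5 = ((9−1)/6)² = 1.778
te_Task 6 = (1 + 4·5 + 15)/6 = 36/6 = 6; σ²_Task 6 = ((15−1)/6)² = 5.444
te_Task 7 = (3 + 4·4 + 5)/6 = 24/6 = 4; σ²_Task 7 = ((5−3)/6)² = 0.111
te_Task 8 = (5 + 4·6 + 7)/6 = 36/6 = 6; σ²_Task 8 = ((7−5)/6)² = 0.111

Forward pass:
ES_Task 1 = 0; EF_Task 1 = 3
ES_Task 2 = 3; EF_Task 2 = 3+4 = 7
ES_Task 3 = 7; EF_Task 3 = 7+13 = 20
ES_Task 4 = max(EF_Task 1=3, EF_Task 2=7) = 7; EF_Task 4 = 7+7 = 14
ES_Task 5 = 14; EF_Task 5 = 14+5 = 19
ES_Task 6 = 20; EF_Task 6 = 20+6 = 26
ES_Task 7 = 14; EF_Task 7 = 14+4 = 18
ES_Task 8 = max(EF_Task 4=14, EF_Task 5=19, EF_Task 6=26, EF_Task 7=18) = 26; EF_Task 8 = 26+6 = 32
Expected project duration μ = 32 hours. Critical path: Task 1 → Task 2 → Task 3 → Task 6 → Task 8.

Variance along critical path = 1.778 + 0.111 + 0.111 + 5.444 + 0.111 = 7.556; σ = √7.556 = 2.749 hours.
Z = (36 − 32) / 2.749 = 1.455
P(T ≤ 36) = Φ(1.455) ≈ 0.927

0.927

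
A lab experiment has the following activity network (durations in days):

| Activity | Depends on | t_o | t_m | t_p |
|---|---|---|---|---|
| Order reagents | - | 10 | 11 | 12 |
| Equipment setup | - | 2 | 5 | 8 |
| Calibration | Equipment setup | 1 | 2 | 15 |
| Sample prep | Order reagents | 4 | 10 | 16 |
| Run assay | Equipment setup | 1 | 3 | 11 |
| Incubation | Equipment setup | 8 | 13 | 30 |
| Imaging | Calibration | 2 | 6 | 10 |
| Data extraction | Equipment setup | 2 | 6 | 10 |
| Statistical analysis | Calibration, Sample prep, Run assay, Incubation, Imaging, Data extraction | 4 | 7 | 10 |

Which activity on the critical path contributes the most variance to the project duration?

Sample prep

te_Order reagents = (10 + 4·11 + 12)/6 = 66/6 = 11; σ²_Order reagents = ((12−10)/6)² = 0.111
te_Equipment setup = (2 + 4·5 + 8)/6 = 30/6 = 5; σ²_Equipment setup = ((8−2)/6)² = 1.000
te_Calibration = (1 + 4·2 + 15)/6 = 24/6 = 4; σ²_Calibration = ((15−1)/6)² = 5.444
te_Sample prep = (4 + 4·10 + 16)/6 = 60/6 = 10; σ²_Sample prep = ((16−4)/6)² = 4.000
te_Run assay = (1 + 4·3 + 11)/6 = 24/6 = 4; σ²_Run assay = ((11−1)/6)² = 2.778
te_Incubation = (8 + 4·13 + 30)/6 = 90/6 = 15; σ²_Incubation = ((30−8)/6)² = 13.444
te_Imaging = (2 + 4·6 + 10)/6 = 36/6 = 6; σ²_Imaging = ((10−2)/6)² = 1.778
te_Data extraction = (2 + 4·6 + 10)/6 = 36/6 = 6; σ²_Data extraction = ((10−2)/6)² = 1.778
te_Statistical analysis = (4 + 4·7 + 10)/6 = 42/6 = 7; σ²_Statistical analysis = ((10−4)/6)² = 1.000

Forward pass:
ES_Order reagents = 0; EF_Order reagents = 11
ES_Equipment setup = 0; EF_Equipment setup = 5
ES_Calibration = 5; EF_Calibration = 5+4 = 9
ES_Sample prep = 11; EF_Sample prep = 11+10 = 21
ES_Run assay = 5; EF_Run assay = 5+4 = 9
ES_Incubation = 5; EF_Incubation = 5+15 = 20
ES_Imaging = 9; EF_Imaging = 9+6 = 15
ES_Data extraction = 5; EF_Data extraction = 5+6 = 11
ES_Statistical analysis = max(EF_Calibration=9, EF_Sample prep=21, EF_Run assay=9, EF_Incubation=20, EF_Imaging=15, EF_Data extraction=11) = 21; EF_Statistical analysis = 21+7 = 28
Expected project duration μ = 28 days. Critical path: Order reagents → Sample prep → Statistical analysis.

Variances on critical path: σ²_Order reagents=0.111, σ²_Sample prep=4.000, σ²_Statistical analysis=1.000.
Largest is σ²_Sample prep = 4.000.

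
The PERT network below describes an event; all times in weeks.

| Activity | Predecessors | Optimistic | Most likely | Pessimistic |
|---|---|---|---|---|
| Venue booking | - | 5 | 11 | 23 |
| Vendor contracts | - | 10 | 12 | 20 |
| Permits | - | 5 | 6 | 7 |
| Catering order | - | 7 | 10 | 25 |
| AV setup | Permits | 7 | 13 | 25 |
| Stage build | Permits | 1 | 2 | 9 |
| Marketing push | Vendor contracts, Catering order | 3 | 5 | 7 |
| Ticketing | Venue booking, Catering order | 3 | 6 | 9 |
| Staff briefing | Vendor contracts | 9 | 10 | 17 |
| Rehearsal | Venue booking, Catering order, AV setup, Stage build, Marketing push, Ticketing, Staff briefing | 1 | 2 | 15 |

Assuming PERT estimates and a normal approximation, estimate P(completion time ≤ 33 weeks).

te_Venue booking = (5 + 4·11 + 23)/6 = 72/6 = 12; σ²_Venue booking = ((23−5)/6)² = 9.000
te_Vendor contracts = (10 + 4·12 + 20)/6 = 78/6 = 13; σ²_Vendor contracts = ((20−10)/6)² = 2.778
te_Permits = (5 + 4·6 + 7)/6 = 36/6 = 6; σ²_Permits = ((7−5)/6)² = 0.111
te_Catering order = (7 + 4·10 + 25)/6 = 72/6 = 12; σ²_Catering order = ((25−7)/6)² = 9.000
te_AV setup = (7 + 4·13 + 25)/6 = 84/6 = 14; σ²_AV setup = ((25−7)/6)² = 9.000
te_Stage build = (1 + 4·2 + 9)/6 = 18/6 = 3; σ²_Stage build = ((9−1)/6)² = 1.778
te_Marketing push = (3 + 4·5 + 7)/6 = 30/6 = 5; σ²_Marketing push = ((7−3)/6)² = 0.444
te_Ticketing = (3 + 4·6 + 9)/6 = 36/6 = 6; σ²_Ticketing = ((9−3)/6)² = 1.000
te_Staff briefing = (9 + 4·10 + 17)/6 = 66/6 = 11; σ²_Staff briefing = ((17−9)/6)² = 1.778
te_Rehearsal = (1 + 4·2 + 15)/6 = 24/6 = 4; σ²_Rehearsal = ((15−1)/6)² = 5.444

Forward pass:
ES_Venue booking = 0; EF_Venue booking = 12
ES_Vendor contracts = 0; EF_Vendor contracts = 13
ES_Permits = 0; EF_Permits = 6
ES_Catering order = 0; EF_Catering order = 12
ES_AV setup = 6; EF_AV setup = 6+14 = 20
ES_Stage build = 6; EF_Stage build = 6+3 = 9
ES_Marketing push = max(EF_Vendor contracts=13, EF_Catering order=12) = 13; EF_Marketing push = 13+5 = 18
ES_Ticketing = max(EF_Venue booking=12, EF_Catering order=12) = 12; EF_Ticketing = 12+6 = 18
ES_Staff briefing = 13; EF_Staff briefing = 13+11 = 24
ES_Rehearsal = max(EF_Venue booking=12, EF_Catering order=12, EF_AV setup=20, EF_Stage build=9, EF_Marketing push=18, EF_Ticketing=18, EF_Staff briefing=24) = 24; EF_Rehearsal = 24+4 = 28
Expected project duration μ = 28 weeks. Critical path: Vendor contracts → Staff briefing → Rehearsal.

Variance along critical path = 2.778 + 1.778 + 5.444 = 10.000; σ = √10.000 = 3.162 weeks.
Z = (33 − 28) / 3.162 = 1.581
P(T ≤ 33) = Φ(1.581) ≈ 0.943

0.943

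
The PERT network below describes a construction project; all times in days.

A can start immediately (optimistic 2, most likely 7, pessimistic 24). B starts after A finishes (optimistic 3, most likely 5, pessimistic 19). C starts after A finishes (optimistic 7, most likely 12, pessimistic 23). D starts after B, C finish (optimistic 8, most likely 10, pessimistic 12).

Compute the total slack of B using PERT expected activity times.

6 days

te_A = (2 + 4·7 + 24)/6 = 54/6 = 9
te_B = (3 + 4·5 + 19)/6 = 42/6 = 7
te_C = (7 + 4·12 + 23)/6 = 78/6 = 13
te_D = (8 + 4·10 + 12)/6 = 60/6 = 10

Forward pass:
ES_A = 0; EF_A = 9
ES_B = 9; EF_B = 9+7 = 16
ES_C = 9; EF_C = 9+13 = 22
ES_D = max(EF_B=16, EF_C=22) = 22; EF_D = 22+10 = 32
Expected project duration μ = 32 days. Critical path: A → C → D.

Backward pass:
LF_D = 32; LS_D = 32−10 = 22
LF_C = LS_D = 22; LS_C = 22−13 = 9
LF_B = LS_D = 22; LS_B = 22−7 = 15
LF_A = min(LS_B=15, LS_C=9) = 9; LS_A = 9−9 = 0
Slack_B = LS_B − ES_B = 15 − 9 = 6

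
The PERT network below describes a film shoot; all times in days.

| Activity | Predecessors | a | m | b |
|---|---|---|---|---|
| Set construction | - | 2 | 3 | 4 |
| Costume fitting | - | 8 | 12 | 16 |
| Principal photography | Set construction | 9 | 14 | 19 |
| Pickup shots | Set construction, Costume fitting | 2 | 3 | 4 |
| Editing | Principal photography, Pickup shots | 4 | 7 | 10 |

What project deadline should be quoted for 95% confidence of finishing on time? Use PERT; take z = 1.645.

27.2 days

te_Set construction = (2 + 4·3 + 4)/6 = 18/6 = 3; σ²_Set construction = ((4−2)/6)² = 0.111
te_Costume fitting = (8 + 4·12 + 16)/6 = 72/6 = 12; σ²_Costume fitting = ((16−8)/6)² = 1.778
te_Principal photography = (9 + 4·14 + 19)/6 = 84/6 = 14; σ²_Principal photography = ((19−9)/6)² = 2.778
te_Pickup shots = (2 + 4·3 + 4)/6 = 18/6 = 3; σ²_Pickup shots = ((4−2)/6)² = 0.111
te_Editing = (4 + 4·7 + 10)/6 = 42/6 = 7; σ²_Editing = ((10−4)/6)² = 1.000

Forward pass:
ES_Set construction = 0; EF_Set construction = 3
ES_Costume fitting = 0; EF_Costume fitting = 12
ES_Principal photography = 3; EF_Principal photography = 3+14 = 17
ES_Pickup shots = max(EF_Set construction=3, EF_Costume fitting=12) = 12; EF_Pickup shots = 12+3 = 15
ES_Editing = max(EF_Principal photography=17, EF_Pickup shots=15) = 17; EF_Editing = 17+7 = 24
Expected project duration μ = 24 days. Critical path: Set construction → Principal photography → Editing.

Variance along critical path = 0.111 + 2.778 + 1.000 = 3.889; σ = 1.972 days.
D = μ + z·σ = 24 + 1.645·1.972 = 27.2 days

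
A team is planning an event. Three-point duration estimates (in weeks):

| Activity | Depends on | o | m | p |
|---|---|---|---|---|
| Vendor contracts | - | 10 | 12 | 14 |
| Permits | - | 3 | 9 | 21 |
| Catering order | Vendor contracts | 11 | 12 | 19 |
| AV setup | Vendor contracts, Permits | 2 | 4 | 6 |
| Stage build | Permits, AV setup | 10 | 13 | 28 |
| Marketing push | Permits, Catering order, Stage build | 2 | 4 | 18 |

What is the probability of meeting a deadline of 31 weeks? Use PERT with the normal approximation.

0.073

te_Vendor contracts = (10 + 4·12 + 14)/6 = 72/6 = 12; σ²_Vendor contracts = ((14−10)/6)² = 0.444
te_Permits = (3 + 4·9 + 21)/6 = 60/6 = 10; σ²_Permits = ((21−3)/6)² = 9.000
te_Catering order = (11 + 4·12 + 19)/6 = 78/6 = 13; σ²_Catering order = ((19−11)/6)² = 1.778
te_AV setup = (2 + 4·4 + 6)/6 = 24/6 = 4; σ²_AV setup = ((6−2)/6)² = 0.444
te_Stage build = (10 + 4·13 + 28)/6 = 90/6 = 15; σ²_Stage build = ((28−10)/6)² = 9.000
te_Marketing push = (2 + 4·4 + 18)/6 = 36/6 = 6; σ²_Marketing push = ((18−2)/6)² = 7.111

Forward pass:
ES_Vendor contracts = 0; EF_Vendor contracts = 12
ES_Permits = 0; EF_Permits = 10
ES_Catering order = 12; EF_Catering order = 12+13 = 25
ES_AV setup = max(EF_Vendor contracts=12, EF_Permits=10) = 12; EF_AV setup = 12+4 = 16
ES_Stage build = max(EF_Permits=10, EF_AV setup=16) = 16; EF_Stage build = 16+15 = 31
ES_Marketing push = max(EF_Permits=10, EF_Catering order=25, EF_Stage build=31) = 31; EF_Marketing push = 31+6 = 37
Expected project duration μ = 37 weeks. Critical path: Vendor contracts → AV setup → Stage build → Marketing push.

Variance along critical path = 0.444 + 0.444 + 9.000 + 7.111 = 17.000; σ = √17.000 = 4.123 weeks.
Z = (31 − 37) / 4.123 = -1.455
P(T ≤ 31) = Φ(-1.455) ≈ 0.073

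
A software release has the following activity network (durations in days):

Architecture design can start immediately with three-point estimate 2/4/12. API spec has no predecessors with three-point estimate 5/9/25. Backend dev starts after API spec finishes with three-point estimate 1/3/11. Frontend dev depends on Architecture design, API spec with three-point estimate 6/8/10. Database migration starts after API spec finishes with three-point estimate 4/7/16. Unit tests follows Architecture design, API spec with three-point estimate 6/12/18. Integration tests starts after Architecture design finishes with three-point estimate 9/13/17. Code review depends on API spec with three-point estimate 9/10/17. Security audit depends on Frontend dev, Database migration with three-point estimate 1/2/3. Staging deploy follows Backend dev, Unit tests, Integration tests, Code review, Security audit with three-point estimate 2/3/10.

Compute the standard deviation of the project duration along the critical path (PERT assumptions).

4.11 days

te_Architecture design = (2 + 4·4 + 12)/6 = 30/6 = 5; σ²_Architecture design = ((12−2)/6)² = 2.778
te_API spec = (5 + 4·9 + 25)/6 = 66/6 = 11; σ²_API spec = ((25−5)/6)² = 11.111
te_Backend dev = (1 + 4·3 + 11)/6 = 24/6 = 4; σ²_Backend dev = ((11−1)/6)² = 2.778
te_Frontend dev = (6 + 4·8 + 10)/6 = 48/6 = 8; σ²_Frontend dev = ((10−6)/6)² = 0.444
te_Database migration = (4 + 4·7 + 16)/6 = 48/6 = 8; σ²_Database migration = ((16−4)/6)² = 4.000
te_Unit tests = (6 + 4·12 + 18)/6 = 72/6 = 12; σ²_Unit tests = ((18−6)/6)² = 4.000
te_Integration tests = (9 + 4·13 + 17)/6 = 78/6 = 13; σ²_Integration tests = ((17−9)/6)² = 1.778
te_Code review = (9 + 4·10 + 17)/6 = 66/6 = 11; σ²_Code review = ((17−9)/6)² = 1.778
te_Security audit = (1 + 4·2 + 3)/6 = 12/6 = 2; σ²_Security audit = ((3−1)/6)² = 0.111
te_Staging deploy = (2 + 4·3 + 10)/6 = 24/6 = 4; σ²_Staging deploy = ((10−2)/6)² = 1.778

Forward pass:
ES_Architecture design = 0; EF_Architecture design = 5
ES_API spec = 0; EF_API spec = 11
ES_Backend dev = 11; EF_Backend dev = 11+4 = 15
ES_Frontend dev = max(EF_Architecture design=5, EF_API spec=11) = 11; EF_Frontend dev = 11+8 = 19
ES_Database migration = 11; EF_Database migration = 11+8 = 19
ES_Unit tests = max(EF_Architecture design=5, EF_API spec=11) = 11; EF_Unit tests = 11+12 = 23
ES_Integration tests = 5; EF_Integration tests = 5+13 = 18
ES_Code review = 11; EF_Code review = 11+11 = 22
ES_Security audit = max(EF_Frontend dev=19, EF_Database migration=19) = 19; EF_Security audit = 19+2 = 21
ES_Staging deploy = max(EF_Backend dev=15, EF_Unit tests=23, EF_Integration tests=18, EF_Code review=22, EF_Security audit=21) = 23; EF_Staging deploy = 23+4 = 27
Expected project duration μ = 27 days. Critical path: API spec → Unit tests → Staging deploy.

Variance along critical path = 11.111 + 4.000 + 1.778 = 16.889
σ = √16.889 = 4.110 days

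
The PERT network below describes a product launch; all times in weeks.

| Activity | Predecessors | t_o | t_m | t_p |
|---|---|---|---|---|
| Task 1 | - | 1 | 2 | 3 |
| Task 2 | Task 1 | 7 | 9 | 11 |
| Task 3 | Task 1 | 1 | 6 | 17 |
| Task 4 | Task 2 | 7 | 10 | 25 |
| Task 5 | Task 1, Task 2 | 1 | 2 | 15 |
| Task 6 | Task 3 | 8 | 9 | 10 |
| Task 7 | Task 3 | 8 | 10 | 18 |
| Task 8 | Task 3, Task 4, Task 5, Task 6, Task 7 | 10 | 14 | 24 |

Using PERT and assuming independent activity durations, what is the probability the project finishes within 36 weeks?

te_Task 1 = (1 + 4·2 + 3)/6 = 12/6 = 2; σ²_Task 1 = ((3−1)/6)² = 0.111
te_Task 2 = (7 + 4·9 + 11)/6 = 54/6 = 9; σ²_Task 2 = ((11−7)/6)² = 0.444
te_Task 3 = (1 + 4·6 + 17)/6 = 42/6 = 7; σ²_Task 3 = ((17−1)/6)² = 7.111
te_Task 4 = (7 + 4·10 + 25)/6 = 72/6 = 12; σ²_Task 4 = ((25−7)/6)² = 9.000
te_Task 5 = (1 + 4·2 + 15)/6 = 24/6 = 4; σ²_Task 5 = ((15−1)/6)² = 5.444
te_Task 6 = (8 + 4·9 + 10)/6 = 54/6 = 9; σ²_Task 6 = ((10−8)/6)² = 0.111
te_Task 7 = (8 + 4·10 + 18)/6 = 66/6 = 11; σ²_Task 7 = ((18−8)/6)² = 2.778
te_Task 8 = (10 + 4·14 + 24)/6 = 90/6 = 15; σ²_Task 8 = ((24−10)/6)² = 5.444

Forward pass:
ES_Task 1 = 0; EF_Task 1 = 2
ES_Task 2 = 2; EF_Task 2 = 2+9 = 11
ES_Task 3 = 2; EF_Task 3 = 2+7 = 9
ES_Task 4 = 11; EF_Task 4 = 11+12 = 23
ES_Task 5 = max(EF_Task 1=2, EF_Task 2=11) = 11; EF_Task 5 = 11+4 = 15
ES_Task 6 = 9; EF_Task 6 = 9+9 = 18
ES_Task 7 = 9; EF_Task 7 = 9+11 = 20
ES_Task 8 = max(EF_Task 3=9, EF_Task 4=23, EF_Task 5=15, EF_Task 6=18, EF_Task 7=20) = 23; EF_Task 8 = 23+15 = 38
Expected project duration μ = 38 weeks. Critical path: Task 1 → Task 2 → Task 4 → Task 8.

Variance along critical path = 0.111 + 0.444 + 9.000 + 5.444 = 15.000; σ = √15.000 = 3.873 weeks.
Z = (36 − 38) / 3.873 = -0.516
P(T ≤ 36) = Φ(-0.516) ≈ 0.303

0.303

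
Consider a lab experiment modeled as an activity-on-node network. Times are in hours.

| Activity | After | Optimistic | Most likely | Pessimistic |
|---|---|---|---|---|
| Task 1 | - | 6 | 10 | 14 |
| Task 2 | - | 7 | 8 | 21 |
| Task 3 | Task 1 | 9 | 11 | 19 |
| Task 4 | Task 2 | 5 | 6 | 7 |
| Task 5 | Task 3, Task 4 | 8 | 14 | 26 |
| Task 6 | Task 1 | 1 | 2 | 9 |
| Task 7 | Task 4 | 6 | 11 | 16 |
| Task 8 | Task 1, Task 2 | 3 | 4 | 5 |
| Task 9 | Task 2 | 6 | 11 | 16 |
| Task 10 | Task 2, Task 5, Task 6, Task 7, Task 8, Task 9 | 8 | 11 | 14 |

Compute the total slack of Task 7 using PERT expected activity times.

10 hours

te_Task 1 = (6 + 4·10 + 14)/6 = 60/6 = 10
te_Task 2 = (7 + 4·8 + 21)/6 = 60/6 = 10
te_Task 3 = (9 + 4·11 + 19)/6 = 72/6 = 12
te_Task 4 = (5 + 4·6 + 7)/6 = 36/6 = 6
te_Task 5 = (8 + 4·14 + 26)/6 = 90/6 = 15
te_Task 6 = (1 + 4·2 + 9)/6 = 18/6 = 3
te_Task 7 = (6 + 4·11 + 16)/6 = 66/6 = 11
te_Task 8 = (3 + 4·4 + 5)/6 = 24/6 = 4
te_Task 9 = (6 + 4·11 + 16)/6 = 66/6 = 11
te_Task 10 = (8 + 4·11 + 14)/6 = 66/6 = 11

Forward pass:
ES_Task 1 = 0; EF_Task 1 = 10
ES_Task 2 = 0; EF_Task 2 = 10
ES_Task 3 = 10; EF_Task 3 = 10+12 = 22
ES_Task 4 = 10; EF_Task 4 = 10+6 = 16
ES_Task 5 = max(EF_Task 3=22, EF_Task 4=16) = 22; EF_Task 5 = 22+15 = 37
ES_Task 6 = 10; EF_Task 6 = 10+3 = 13
ES_Task 7 = 16; EF_Task 7 = 16+11 = 27
ES_Task 8 = max(EF_Task 1=10, EF_Task 2=10) = 10; EF_Task 8 = 10+4 = 14
ES_Task 9 = 10; EF_Task 9 = 10+11 = 21
ES_Task 10 = max(EF_Task 2=10, EF_Task 5=37, EF_Task 6=13, EF_Task 7=27, EF_Task 8=14, EF_Task 9=21) = 37; EF_Task 10 = 37+11 = 48
Expected project duration μ = 48 hours. Critical path: Task 1 → Task 3 → Task 5 → Task 10.

Backward pass:
LF_Task 10 = 48; LS_Task 10 = 48−11 = 37
LF_Task 9 = LS_Task 10 = 37; LS_Task 9 = 37−11 = 26
LF_Task 8 = LS_Task 10 = 37; LS_Task 8 = 37−4 = 33
LF_Task 7 = LS_Task 10 = 37; LS_Task 7 = 37−11 = 26
LF_Task 6 = LS_Task 10 = 37; LS_Task 6 = 37−3 = 34
LF_Task 5 = LS_Task 10 = 37; LS_Task 5 = 37−15 = 22
LF_Task 4 = min(LS_Task 5=22, LS_Task 7=26) = 22; LS_Task 4 = 22−6 = 16
LF_Task 3 = LS_Task 5 = 22; LS_Task 3 = 22−12 = 10
LF_Task 2 = min(LS_Task 4=16, LS_Task 8=33, LS_Task 9=26, LS_Task 10=37) = 16; LS_Task 2 = 16−10 = 6
LF_Task 1 = min(LS_Task 3=10, LS_Task 6=34, LS_Task 8=33) = 10; LS_Task 1 = 10−10 = 0
Slack_Task 7 = LS_Task 7 − ES_Task 7 = 26 − 16 = 10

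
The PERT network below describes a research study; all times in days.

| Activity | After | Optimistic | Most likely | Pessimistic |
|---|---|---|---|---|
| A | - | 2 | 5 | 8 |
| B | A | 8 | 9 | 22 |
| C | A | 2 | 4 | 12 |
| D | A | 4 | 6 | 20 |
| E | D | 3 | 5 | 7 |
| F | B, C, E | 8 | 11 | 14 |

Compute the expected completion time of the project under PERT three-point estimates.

te_A = (2 + 4·5 + 8)/6 = 30/6 = 5
te_B = (8 + 4·9 + 22)/6 = 66/6 = 11
te_C = (2 + 4·4 + 12)/6 = 30/6 = 5
te_D = (4 + 4·6 + 20)/6 = 48/6 = 8
te_E = (3 + 4·5 + 7)/6 = 30/6 = 5
te_F = (8 + 4·11 + 14)/6 = 66/6 = 11

Forward pass:
ES_A = 0; EF_A = 5
ES_B = 5; EF_B = 5+11 = 16
ES_C = 5; EF_C = 5+5 = 10
ES_D = 5; EF_D = 5+8 = 13
ES_E = 13; EF_E = 13+5 = 18
ES_F = max(EF_B=16, EF_C=10, EF_E=18) = 18; EF_F = 18+11 = 29
Expected project duration μ = 29 days. Critical path: A → D → E → F.

29 days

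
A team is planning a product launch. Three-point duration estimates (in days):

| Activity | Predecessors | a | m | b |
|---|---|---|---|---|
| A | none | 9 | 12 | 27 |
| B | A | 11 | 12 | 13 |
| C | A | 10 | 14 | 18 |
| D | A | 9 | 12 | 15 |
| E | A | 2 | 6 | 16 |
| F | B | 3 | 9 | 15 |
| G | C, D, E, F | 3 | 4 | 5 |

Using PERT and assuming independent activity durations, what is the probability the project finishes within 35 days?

0.136

te_A = (9 + 4·12 + 27)/6 = 84/6 = 14; σ²_A = ((27−9)/6)² = 9.000
te_B = (11 + 4·12 + 13)/6 = 72/6 = 12; σ²_B = ((13−11)/6)² = 0.111
te_C = (10 + 4·14 + 18)/6 = 84/6 = 14; σ²_C = ((18−10)/6)² = 1.778
te_D = (9 + 4·12 + 15)/6 = 72/6 = 12; σ²_D = ((15−9)/6)² = 1.000
te_E = (2 + 4·6 + 16)/6 = 42/6 = 7; σ²_E = ((16−2)/6)² = 5.444
te_F = (3 + 4·9 + 15)/6 = 54/6 = 9; σ²_F = ((15−3)/6)² = 4.000
te_G = (3 + 4·4 + 5)/6 = 24/6 = 4; σ²_G = ((5−3)/6)² = 0.111

Forward pass:
ES_A = 0; EF_A = 14
ES_B = 14; EF_B = 14+12 = 26
ES_C = 14; EF_C = 14+14 = 28
ES_D = 14; EF_D = 14+12 = 26
ES_E = 14; EF_E = 14+7 = 21
ES_F = 26; EF_F = 26+9 = 35
ES_G = max(EF_C=28, EF_D=26, EF_E=21, EF_F=35) = 35; EF_G = 35+4 = 39
Expected project duration μ = 39 days. Critical path: A → B → F → G.

Variance along critical path = 9.000 + 0.111 + 4.000 + 0.111 = 13.222; σ = √13.222 = 3.636 days.
Z = (35 − 39) / 3.636 = -1.100
P(T ≤ 35) = Φ(-1.100) ≈ 0.136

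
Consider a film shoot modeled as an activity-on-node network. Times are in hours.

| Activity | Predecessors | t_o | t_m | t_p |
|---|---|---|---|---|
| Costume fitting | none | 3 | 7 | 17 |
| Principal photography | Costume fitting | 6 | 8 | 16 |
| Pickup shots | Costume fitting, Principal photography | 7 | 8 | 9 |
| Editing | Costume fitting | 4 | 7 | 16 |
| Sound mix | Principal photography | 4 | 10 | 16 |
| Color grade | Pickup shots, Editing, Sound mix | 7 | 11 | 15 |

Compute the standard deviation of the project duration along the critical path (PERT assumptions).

3.74 hours

te_Costume fitting = (3 + 4·7 + 17)/6 = 48/6 = 8; σ²_Costume fitting = ((17−3)/6)² = 5.444
te_Principal photography = (6 + 4·8 + 16)/6 = 54/6 = 9; σ²_Principal photography = ((16−6)/6)² = 2.778
te_Pickup shots = (7 + 4·8 + 9)/6 = 48/6 = 8; σ²_Pickup shots = ((9−7)/6)² = 0.111
te_Editing = (4 + 4·7 + 16)/6 = 48/6 = 8; σ²_Editing = ((16−4)/6)² = 4.000
te_Sound mix = (4 + 4·10 + 16)/6 = 60/6 = 10; σ²_Sound mix = ((16−4)/6)² = 4.000
te_Color grade = (7 + 4·11 + 15)/6 = 66/6 = 11; σ²_Color grade = ((15−7)/6)² = 1.778

Forward pass:
ES_Costume fitting = 0; EF_Costume fitting = 8
ES_Principal photography = 8; EF_Principal photography = 8+9 = 17
ES_Pickup shots = max(EF_Costume fitting=8, EF_Principal photography=17) = 17; EF_Pickup shots = 17+8 = 25
ES_Editing = 8; EF_Editing = 8+8 = 16
ES_Sound mix = 17; EF_Sound mix = 17+10 = 27
ES_Color grade = max(EF_Pickup shots=25, EF_Editing=16, EF_Sound mix=27) = 27; EF_Color grade = 27+11 = 38
Expected project duration μ = 38 hours. Critical path: Costume fitting → Principal photography → Sound mix → Color grade.

Variance along critical path = 5.444 + 2.778 + 4.000 + 1.778 = 14.000
σ = √14.000 = 3.742 hours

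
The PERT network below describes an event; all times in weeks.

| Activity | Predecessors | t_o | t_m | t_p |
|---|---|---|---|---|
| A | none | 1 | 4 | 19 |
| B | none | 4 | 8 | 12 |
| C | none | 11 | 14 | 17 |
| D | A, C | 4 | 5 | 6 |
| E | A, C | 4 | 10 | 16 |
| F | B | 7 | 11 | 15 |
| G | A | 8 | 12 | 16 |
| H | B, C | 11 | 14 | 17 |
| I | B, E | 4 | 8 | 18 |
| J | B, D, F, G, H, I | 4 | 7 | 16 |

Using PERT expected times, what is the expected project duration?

te_A = (1 + 4·4 + 19)/6 = 36/6 = 6
te_B = (4 + 4·8 + 12)/6 = 48/6 = 8
te_C = (11 + 4·14 + 17)/6 = 84/6 = 14
te_D = (4 + 4·5 + 6)/6 = 30/6 = 5
te_E = (4 + 4·10 + 16)/6 = 60/6 = 10
te_F = (7 + 4·11 + 15)/6 = 66/6 = 11
te_G = (8 + 4·12 + 16)/6 = 72/6 = 12
te_H = (11 + 4·14 + 17)/6 = 84/6 = 14
te_I = (4 + 4·8 + 18)/6 = 54/6 = 9
te_J = (4 + 4·7 + 16)/6 = 48/6 = 8

Forward pass:
ES_A = 0; EF_A = 6
ES_B = 0; EF_B = 8
ES_C = 0; EF_C = 14
ES_D = max(EF_A=6, EF_C=14) = 14; EF_D = 14+5 = 19
ES_E = max(EF_A=6, EF_C=14) = 14; EF_E = 14+10 = 24
ES_F = 8; EF_F = 8+11 = 19
ES_G = 6; EF_G = 6+12 = 18
ES_H = max(EF_B=8, EF_C=14) = 14; EF_H = 14+14 = 28
ES_I = max(EF_B=8, EF_E=24) = 24; EF_I = 24+9 = 33
ES_J = max(EF_B=8, EF_D=19, EF_F=19, EF_G=18, EF_H=28, EF_I=33) = 33; EF_J = 33+8 = 41
Expected project duration μ = 41 weeks. Critical path: C → E → I → J.

41 weeks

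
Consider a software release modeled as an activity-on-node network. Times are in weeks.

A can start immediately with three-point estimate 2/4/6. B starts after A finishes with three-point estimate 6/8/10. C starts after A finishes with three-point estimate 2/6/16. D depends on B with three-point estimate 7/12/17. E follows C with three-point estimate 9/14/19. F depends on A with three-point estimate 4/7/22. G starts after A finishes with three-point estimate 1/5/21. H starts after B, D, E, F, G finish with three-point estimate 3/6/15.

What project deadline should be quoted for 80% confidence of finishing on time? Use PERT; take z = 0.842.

te_A = (2 + 4·4 + 6)/6 = 24/6 = 4; σ²_A = ((6−2)/6)² = 0.444
te_B = (6 + 4·8 + 10)/6 = 48/6 = 8; σ²_B = ((10−6)/6)² = 0.444
te_C = (2 + 4·6 + 16)/6 = 42/6 = 7; σ²_C = ((16−2)/6)² = 5.444
te_D = (7 + 4·12 + 17)/6 = 72/6 = 12; σ²_D = ((17−7)/6)² = 2.778
te_E = (9 + 4·14 + 19)/6 = 84/6 = 14; σ²_E = ((19−9)/6)² = 2.778
te_F = (4 + 4·7 + 22)/6 = 54/6 = 9; σ²_F = ((22−4)/6)² = 9.000
te_G = (1 + 4·5 + 21)/6 = 42/6 = 7; σ²_G = ((21−1)/6)² = 11.111
te_H = (3 + 4·6 + 15)/6 = 42/6 = 7; σ²_H = ((15−3)/6)² = 4.000

Forward pass:
ES_A = 0; EF_A = 4
ES_B = 4; EF_B = 4+8 = 12
ES_C = 4; EF_C = 4+7 = 11
ES_D = 12; EF_D = 12+12 = 24
ES_E = 11; EF_E = 11+14 = 25
ES_F = 4; EF_F = 4+9 = 13
ES_G = 4; EF_G = 4+7 = 11
ES_H = max(EF_B=12, EF_D=24, EF_E=25, EF_F=13, EF_G=11) = 25; EF_H = 25+7 = 32
Expected project duration μ = 32 weeks. Critical path: A → C → E → H.

Variance along critical path = 0.444 + 5.444 + 2.778 + 4.000 = 12.667; σ = 3.559 weeks.
D = μ + z·σ = 32 + 0.842·3.559 = 35.0 weeks

35.0 weeks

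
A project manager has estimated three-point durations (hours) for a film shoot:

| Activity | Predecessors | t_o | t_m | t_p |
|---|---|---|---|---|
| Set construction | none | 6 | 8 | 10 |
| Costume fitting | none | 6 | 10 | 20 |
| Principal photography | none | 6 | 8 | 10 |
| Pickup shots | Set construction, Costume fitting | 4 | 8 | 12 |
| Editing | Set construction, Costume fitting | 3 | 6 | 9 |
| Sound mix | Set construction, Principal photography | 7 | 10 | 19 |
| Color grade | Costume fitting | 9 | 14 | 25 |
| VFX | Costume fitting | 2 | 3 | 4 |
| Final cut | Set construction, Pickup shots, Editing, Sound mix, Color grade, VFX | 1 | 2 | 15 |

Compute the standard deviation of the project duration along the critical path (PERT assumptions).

te_Set construction = (6 + 4·8 + 10)/6 = 48/6 = 8; σ²_Set construction = ((10−6)/6)² = 0.444
te_Costume fitting = (6 + 4·10 + 20)/6 = 66/6 = 11; σ²_Costume fitting = ((20−6)/6)² = 5.444
te_Principal photography = (6 + 4·8 + 10)/6 = 48/6 = 8; σ²_Principal photography = ((10−6)/6)² = 0.444
te_Pickup shots = (4 + 4·8 + 12)/6 = 48/6 = 8; σ²_Pickup shots = ((12−4)/6)² = 1.778
te_Editing = (3 + 4·6 + 9)/6 = 36/6 = 6; σ²_Editing = ((9−3)/6)² = 1.000
te_Sound mix = (7 + 4·10 + 19)/6 = 66/6 = 11; σ²_Sound mix = ((19−7)/6)² = 4.000
te_Color grade = (9 + 4·14 + 25)/6 = 90/6 = 15; σ²_Color grade = ((25−9)/6)² = 7.111
te_VFX = (2 + 4·3 + 4)/6 = 18/6 = 3; σ²_VFX = ((4−2)/6)² = 0.111
te_Final cut = (1 + 4·2 + 15)/6 = 24/6 = 4; σ²_Final cut = ((15−1)/6)² = 5.444

Forward pass:
ES_Set construction = 0; EF_Set construction = 8
ES_Costume fitting = 0; EF_Costume fitting = 11
ES_Principal photography = 0; EF_Principal photography = 8
ES_Pickup shots = max(EF_Set construction=8, EF_Costume fitting=11) = 11; EF_Pickup shots = 11+8 = 19
ES_Editing = max(EF_Set construction=8, EF_Costume fitting=11) = 11; EF_Editing = 11+6 = 17
ES_Sound mix = max(EF_Set construction=8, EF_Principal photography=8) = 8; EF_Sound mix = 8+11 = 19
ES_Color grade = 11; EF_Color grade = 11+15 = 26
ES_VFX = 11; EF_VFX = 11+3 = 14
ES_Final cut = max(EF_Set construction=8, EF_Pickup shots=19, EF_Editing=17, EF_Sound mix=19, EF_Color grade=26, EF_VFX=14) = 26; EF_Final cut = 26+4 = 30
Expected project duration μ = 30 hours. Critical path: Costume fitting → Color grade → Final cut.

Variance along critical path = 5.444 + 7.111 + 5.444 = 18.000
σ = √18.000 = 4.243 hours

4.24 hours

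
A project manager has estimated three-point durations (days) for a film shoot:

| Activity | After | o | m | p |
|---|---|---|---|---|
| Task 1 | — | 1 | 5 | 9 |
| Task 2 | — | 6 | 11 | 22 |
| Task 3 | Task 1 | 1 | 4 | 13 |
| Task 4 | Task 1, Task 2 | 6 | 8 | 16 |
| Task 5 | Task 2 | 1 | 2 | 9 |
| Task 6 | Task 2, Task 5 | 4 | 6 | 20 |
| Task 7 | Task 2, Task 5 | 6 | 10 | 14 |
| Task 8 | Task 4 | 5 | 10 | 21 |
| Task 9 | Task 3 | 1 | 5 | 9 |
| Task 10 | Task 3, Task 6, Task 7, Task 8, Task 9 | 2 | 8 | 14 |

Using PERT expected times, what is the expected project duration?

40 days

te_Task 1 = (1 + 4·5 + 9)/6 = 30/6 = 5
te_Task 2 = (6 + 4·11 + 22)/6 = 72/6 = 12
te_Task 3 = (1 + 4·4 + 13)/6 = 30/6 = 5
te_Task 4 = (6 + 4·8 + 16)/6 = 54/6 = 9
te_Task 5 = (1 + 4·2 + 9)/6 = 18/6 = 3
te_Task 6 = (4 + 4·6 + 20)/6 = 48/6 = 8
te_Task 7 = (6 + 4·10 + 14)/6 = 60/6 = 10
te_Task 8 = (5 + 4·10 + 21)/6 = 66/6 = 11
te_Task 9 = (1 + 4·5 + 9)/6 = 30/6 = 5
te_Task 10 = (2 + 4·8 + 14)/6 = 48/6 = 8

Forward pass:
ES_Task 1 = 0; EF_Task 1 = 5
ES_Task 2 = 0; EF_Task 2 = 12
ES_Task 3 = 5; EF_Task 3 = 5+5 = 10
ES_Task 4 = max(EF_Task 1=5, EF_Task 2=12) = 12; EF_Task 4 = 12+9 = 21
ES_Task 5 = 12; EF_Task 5 = 12+3 = 15
ES_Task 6 = max(EF_Task 2=12, EF_Task 5=15) = 15; EF_Task 6 = 15+8 = 23
ES_Task 7 = max(EF_Task 2=12, EF_Task 5=15) = 15; EF_Task 7 = 15+10 = 25
ES_Task 8 = 21; EF_Task 8 = 21+11 = 32
ES_Task 9 = 10; EF_Task 9 = 10+5 = 15
ES_Task 10 = max(EF_Task 3=10, EF_Task 6=23, EF_Task 7=25, EF_Task 8=32, EF_Task 9=15) = 32; EF_Task 10 = 32+8 = 40
Expected project duration μ = 40 days. Critical path: Task 2 → Task 4 → Task 8 → Task 10.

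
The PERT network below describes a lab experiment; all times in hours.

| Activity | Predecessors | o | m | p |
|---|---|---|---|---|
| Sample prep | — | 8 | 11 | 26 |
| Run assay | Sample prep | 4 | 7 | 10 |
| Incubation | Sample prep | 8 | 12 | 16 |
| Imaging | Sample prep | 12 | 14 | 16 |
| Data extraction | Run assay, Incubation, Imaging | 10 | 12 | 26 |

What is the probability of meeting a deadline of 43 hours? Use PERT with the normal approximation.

te_Sample prep = (8 + 4·11 + 26)/6 = 78/6 = 13; σ²_Sample prep = ((26−8)/6)² = 9.000
te_Run assay = (4 + 4·7 + 10)/6 = 42/6 = 7; σ²_Run assay = ((10−4)/6)² = 1.000
te_Incubation = (8 + 4·12 + 16)/6 = 72/6 = 12; σ²_Incubation = ((16−8)/6)² = 1.778
te_Imaging = (12 + 4·14 + 16)/6 = 84/6 = 14; σ²_Imaging = ((16−12)/6)² = 0.444
te_Data extraction = (10 + 4·12 + 26)/6 = 84/6 = 14; σ²_Data extraction = ((26−10)/6)² = 7.111

Forward pass:
ES_Sample prep = 0; EF_Sample prep = 13
ES_Run assay = 13; EF_Run assay = 13+7 = 20
ES_Incubation = 13; EF_Incubation = 13+12 = 25
ES_Imaging = 13; EF_Imaging = 13+14 = 27
ES_Data extraction = max(EF_Run assay=20, EF_Incubation=25, EF_Imaging=27) = 27; EF_Data extraction = 27+14 = 41
Expected project duration μ = 41 hours. Critical path: Sample prep → Imaging → Data extraction.

Variance along critical path = 9.000 + 0.444 + 7.111 = 16.556; σ = √16.556 = 4.069 hours.
Z = (43 − 41) / 4.069 = 0.492
P(T ≤ 43) = Φ(0.492) ≈ 0.688

0.688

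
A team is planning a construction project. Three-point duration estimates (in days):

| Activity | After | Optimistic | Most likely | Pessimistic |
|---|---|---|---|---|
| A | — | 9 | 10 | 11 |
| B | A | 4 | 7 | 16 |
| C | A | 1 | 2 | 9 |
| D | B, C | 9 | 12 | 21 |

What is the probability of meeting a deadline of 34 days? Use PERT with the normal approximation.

0.854

te_A = (9 + 4·10 + 11)/6 = 60/6 = 10; σ²_A = ((11−9)/6)² = 0.111
te_B = (4 + 4·7 + 16)/6 = 48/6 = 8; σ²_B = ((16−4)/6)² = 4.000
te_C = (1 + 4·2 + 9)/6 = 18/6 = 3; σ²_C = ((9−1)/6)² = 1.778
te_D = (9 + 4·12 + 21)/6 = 78/6 = 13; σ²_D = ((21−9)/6)² = 4.000

Forward pass:
ES_A = 0; EF_A = 10
ES_B = 10; EF_B = 10+8 = 18
ES_C = 10; EF_C = 10+3 = 13
ES_D = max(EF_B=18, EF_C=13) = 18; EF_D = 18+13 = 31
Expected project duration μ = 31 days. Critical path: A → B → D.

Variance along critical path = 0.111 + 4.000 + 4.000 = 8.111; σ = √8.111 = 2.848 days.
Z = (34 − 31) / 2.848 = 1.053
P(T ≤ 34) = Φ(1.053) ≈ 0.854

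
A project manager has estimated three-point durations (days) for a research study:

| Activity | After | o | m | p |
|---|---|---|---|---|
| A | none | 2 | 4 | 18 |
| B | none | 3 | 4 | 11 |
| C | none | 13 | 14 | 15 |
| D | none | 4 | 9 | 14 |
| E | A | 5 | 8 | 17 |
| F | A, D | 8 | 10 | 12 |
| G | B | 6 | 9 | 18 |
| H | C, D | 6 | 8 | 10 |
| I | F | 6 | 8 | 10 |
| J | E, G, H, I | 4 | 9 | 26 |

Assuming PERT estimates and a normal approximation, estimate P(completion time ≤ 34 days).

0.167

te_A = (2 + 4·4 + 18)/6 = 36/6 = 6; σ²_A = ((18−2)/6)² = 7.111
te_B = (3 + 4·4 + 11)/6 = 30/6 = 5; σ²_B = ((11−3)/6)² = 1.778
te_C = (13 + 4·14 + 15)/6 = 84/6 = 14; σ²_C = ((15−13)/6)² = 0.111
te_D = (4 + 4·9 + 14)/6 = 54/6 = 9; σ²_D = ((14−4)/6)² = 2.778
te_E = (5 + 4·8 + 17)/6 = 54/6 = 9; σ²_E = ((17−5)/6)² = 4.000
te_F = (8 + 4·10 + 12)/6 = 60/6 = 10; σ²_F = ((12−8)/6)² = 0.444
te_G = (6 + 4·9 + 18)/6 = 60/6 = 10; σ²_G = ((18−6)/6)² = 4.000
te_H = (6 + 4·8 + 10)/6 = 48/6 = 8; σ²_H = ((10−6)/6)² = 0.444
te_I = (6 + 4·8 + 10)/6 = 48/6 = 8; σ²_I = ((10−6)/6)² = 0.444
te_J = (4 + 4·9 + 26)/6 = 66/6 = 11; σ²_J = ((26−4)/6)² = 13.444

Forward pass:
ES_A = 0; EF_A = 6
ES_B = 0; EF_B = 5
ES_C = 0; EF_C = 14
ES_D = 0; EF_D = 9
ES_E = 6; EF_E = 6+9 = 15
ES_F = max(EF_A=6, EF_D=9) = 9; EF_F = 9+10 = 19
ES_G = 5; EF_G = 5+10 = 15
ES_H = max(EF_C=14, EF_D=9) = 14; EF_H = 14+8 = 22
ES_I = 19; EF_I = 19+8 = 27
ES_J = max(EF_E=15, EF_G=15, EF_H=22, EF_I=27) = 27; EF_J = 27+11 = 38
Expected project duration μ = 38 days. Critical path: D → F → I → J.

Variance along critical path = 2.778 + 0.444 + 0.444 + 13.444 = 17.111; σ = √17.111 = 4.137 days.
Z = (34 − 38) / 4.137 = -0.967
P(T ≤ 34) = Φ(-0.967) ≈ 0.167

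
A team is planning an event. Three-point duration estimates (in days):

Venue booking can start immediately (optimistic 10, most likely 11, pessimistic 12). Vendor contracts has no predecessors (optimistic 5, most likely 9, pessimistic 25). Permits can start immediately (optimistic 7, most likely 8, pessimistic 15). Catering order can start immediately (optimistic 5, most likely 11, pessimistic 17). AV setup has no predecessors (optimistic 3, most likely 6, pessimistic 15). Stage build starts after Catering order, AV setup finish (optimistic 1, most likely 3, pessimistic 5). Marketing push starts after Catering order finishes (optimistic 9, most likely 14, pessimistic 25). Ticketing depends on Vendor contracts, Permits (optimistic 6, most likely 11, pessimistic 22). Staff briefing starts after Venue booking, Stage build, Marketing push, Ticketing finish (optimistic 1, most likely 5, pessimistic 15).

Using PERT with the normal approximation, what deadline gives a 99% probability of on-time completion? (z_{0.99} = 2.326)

41.5 days

te_Venue booking = (10 + 4·11 + 12)/6 = 66/6 = 11; σ²_Venue booking = ((12−10)/6)² = 0.111
te_Vendor contracts = (5 + 4·9 + 25)/6 = 66/6 = 11; σ²_Vendor contracts = ((25−5)/6)² = 11.111
te_Permits = (7 + 4·8 + 15)/6 = 54/6 = 9; σ²_Permits = ((15−7)/6)² = 1.778
te_Catering order = (5 + 4·11 + 17)/6 = 66/6 = 11; σ²_Catering order = ((17−5)/6)² = 4.000
te_AV setup = (3 + 4·6 + 15)/6 = 42/6 = 7; σ²_AV setup = ((15−3)/6)² = 4.000
te_Stage build = (1 + 4·3 + 5)/6 = 18/6 = 3; σ²_Stage build = ((5−1)/6)² = 0.444
te_Marketing push = (9 + 4·14 + 25)/6 = 90/6 = 15; σ²_Marketing push = ((25−9)/6)² = 7.111
te_Ticketing = (6 + 4·11 + 22)/6 = 72/6 = 12; σ²_Ticketing = ((22−6)/6)² = 7.111
te_Staff briefing = (1 + 4·5 + 15)/6 = 36/6 = 6; σ²_Staff briefing = ((15−1)/6)² = 5.444

Forward pass:
ES_Venue booking = 0; EF_Venue booking = 11
ES_Vendor contracts = 0; EF_Vendor contracts = 11
ES_Permits = 0; EF_Permits = 9
ES_Catering order = 0; EF_Catering order = 11
ES_AV setup = 0; EF_AV setup = 7
ES_Stage build = max(EF_Catering order=11, EF_AV setup=7) = 11; EF_Stage build = 11+3 = 14
ES_Marketing push = 11; EF_Marketing push = 11+15 = 26
ES_Ticketing = max(EF_Vendor contracts=11, EF_Permits=9) = 11; EF_Ticketing = 11+12 = 23
ES_Staff briefing = max(EF_Venue booking=11, EF_Stage build=14, EF_Marketing push=26, EF_Ticketing=23) = 26; EF_Staff briefing = 26+6 = 32
Expected project duration μ = 32 days. Critical path: Catering order → Marketing push → Staff briefing.

Variance along critical path = 4.000 + 7.111 + 5.444 = 16.556; σ = 4.069 days.
D = μ + z·σ = 32 + 2.326·4.069 = 41.5 days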